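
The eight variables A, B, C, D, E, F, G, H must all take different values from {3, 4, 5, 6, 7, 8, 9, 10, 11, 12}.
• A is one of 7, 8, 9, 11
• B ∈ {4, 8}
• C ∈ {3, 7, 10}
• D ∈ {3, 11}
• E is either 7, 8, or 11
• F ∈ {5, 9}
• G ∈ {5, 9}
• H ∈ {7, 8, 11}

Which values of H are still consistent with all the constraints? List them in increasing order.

7, 8, 11

Among the 8 variables, 4 fits only B (and all 8 values in {3, 4, 5, 7, 8, 9, 10, 11} must be used), so B = 4.
The 7 still-open variables together cover exactly {3, 5, 7, 8, 9, 10, 11} — 7 values for 7 variables — and 10 appears only in C's list, so C = 10.
Among the 6 still-open variables, 3 fits only D (and all 6 values in {3, 5, 7, 8, 9, 11} must be used), so D = 3.
F and G between them cover only {5, 9} — a naked pair. Remove those values from A.
No further eliminations apply; H can still be any of 7, 8, 11.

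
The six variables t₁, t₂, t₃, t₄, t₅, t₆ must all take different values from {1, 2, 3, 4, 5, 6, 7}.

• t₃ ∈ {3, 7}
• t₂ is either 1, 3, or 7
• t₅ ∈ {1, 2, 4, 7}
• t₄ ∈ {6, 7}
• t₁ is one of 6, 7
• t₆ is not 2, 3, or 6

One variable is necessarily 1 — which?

t₁ and t₄ share exactly the 2 values {6, 7}; by pigeonhole those values go to them, so strike 6, 7 from t₂, t₃, t₅, t₆.
t₃ has just one choice, so t₃ = 3. Strike 3 from t₂.
So 1 goes to t₂.

t₂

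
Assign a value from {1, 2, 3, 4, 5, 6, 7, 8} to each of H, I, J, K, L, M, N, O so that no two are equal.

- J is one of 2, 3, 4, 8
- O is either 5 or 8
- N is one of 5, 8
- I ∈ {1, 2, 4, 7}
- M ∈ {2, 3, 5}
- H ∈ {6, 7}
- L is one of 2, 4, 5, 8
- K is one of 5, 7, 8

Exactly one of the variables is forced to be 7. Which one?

The 8 variables draw from only 8 values {1, 2, 3, 4, 5, 6, 7, 8}, so each is used; only I can be 1, hence I = 1.
The 7 still-open variables draw from only 7 values {2, 3, 4, 5, 6, 7, 8}, so each is used; only H can be 6, hence H = 6.
The 6 still-open variables together cover exactly {2, 3, 4, 5, 7, 8} — 6 values for 6 variables — and 7 appears only in K's list, so K = 7.

K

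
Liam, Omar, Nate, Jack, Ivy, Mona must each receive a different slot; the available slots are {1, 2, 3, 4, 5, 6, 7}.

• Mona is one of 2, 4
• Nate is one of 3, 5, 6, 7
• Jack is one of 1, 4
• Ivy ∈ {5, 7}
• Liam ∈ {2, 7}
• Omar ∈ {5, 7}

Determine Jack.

1

Omar and Ivy between them cover only {5, 7} — a naked pair. Remove those values from Liam, Nate.
Liam must be 2 (only option left). So Mona can't be 2.
Mona's domain is down to {4}, so Mona = 4. Strike 4 from Jack.
So Jack = 1.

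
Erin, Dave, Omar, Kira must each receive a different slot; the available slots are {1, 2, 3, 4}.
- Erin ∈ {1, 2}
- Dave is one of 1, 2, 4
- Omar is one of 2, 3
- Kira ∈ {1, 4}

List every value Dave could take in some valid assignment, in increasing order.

Among the 4 variables, 3 fits only Omar (and all 4 values in {1, 2, 3, 4} must be used), so Omar = 3.
No further eliminations apply; Dave can still be any of 1, 2, 4.

1, 2, 4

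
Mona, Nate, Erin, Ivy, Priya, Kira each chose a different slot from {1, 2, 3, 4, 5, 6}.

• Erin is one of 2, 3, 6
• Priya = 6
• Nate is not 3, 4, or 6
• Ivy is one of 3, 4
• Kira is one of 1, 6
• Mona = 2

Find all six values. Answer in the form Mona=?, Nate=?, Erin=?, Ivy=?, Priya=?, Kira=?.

Mona must be 2 (only option left). Remove 2 from Nate, Erin.
That leaves Priya = 6. Strike 6 from Erin, Kira.
Kira must be 1 (only option left). So Nate can't be 1.
Nate must be 5 (only option left).
That leaves Erin = 3. So Ivy can't be 3.
Ivy has just one choice, so Ivy = 4.

Mona=2, Nate=5, Erin=3, Ivy=4, Priya=6, Kira=1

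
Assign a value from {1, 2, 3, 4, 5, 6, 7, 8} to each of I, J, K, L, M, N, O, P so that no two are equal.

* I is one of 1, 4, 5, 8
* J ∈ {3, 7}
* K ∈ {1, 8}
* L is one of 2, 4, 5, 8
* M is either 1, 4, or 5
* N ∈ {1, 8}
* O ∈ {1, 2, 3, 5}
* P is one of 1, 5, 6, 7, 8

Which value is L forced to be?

The 8 variables draw from only 8 values {1, 2, 3, 4, 5, 6, 7, 8}, so each is used; only P can be 6, hence P = 6.
The 7 still-open variables together cover exactly {1, 2, 3, 4, 5, 7, 8} — 7 values for 7 variables — and 7 appears only in J's list, so J = 7.
The 6 still-open variables draw from only 6 values {1, 2, 3, 4, 5, 8}, so each is used; only O can be 3, hence O = 3.
The 5 still-open variables together cover exactly {1, 2, 4, 5, 8} — 5 values for 5 variables — and 2 appears only in L's list, so L = 2.

2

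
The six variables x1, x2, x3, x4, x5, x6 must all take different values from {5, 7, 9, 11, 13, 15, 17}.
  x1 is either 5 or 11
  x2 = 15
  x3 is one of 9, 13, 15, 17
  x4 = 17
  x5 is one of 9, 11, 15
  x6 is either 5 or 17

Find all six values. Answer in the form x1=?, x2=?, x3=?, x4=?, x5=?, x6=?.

x1=11, x2=15, x3=13, x4=17, x5=9, x6=5

x2 must be 15 (only option left). Strike 15 from x3, x5.
That leaves x4 = 17. So x3, x6 can't be 17.
That leaves x6 = 5. Remove 5 from x1.
That leaves x1 = 11. Strike 11 from x5.
That leaves x5 = 9. Strike 9 from x3.
x3's domain is down to {13}, so x3 = 13.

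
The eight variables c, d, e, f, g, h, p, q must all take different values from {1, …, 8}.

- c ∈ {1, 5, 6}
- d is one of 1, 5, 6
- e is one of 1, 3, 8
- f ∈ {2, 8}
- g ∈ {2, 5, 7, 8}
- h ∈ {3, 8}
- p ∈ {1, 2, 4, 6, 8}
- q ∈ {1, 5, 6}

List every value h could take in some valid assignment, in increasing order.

The 8 variables together cover exactly {1, 2, 3, 4, 5, 6, 7, 8} — 8 values for 8 variables — and 4 appears only in p's list, so p = 4.
The 7 still-open variables together cover exactly {1, 2, 3, 5, 6, 7, 8} — 7 values for 7 variables — and 7 appears only in g's list, so g = 7.
The 6 still-open variables together cover exactly {1, 2, 3, 5, 6, 8} — 6 values for 6 variables — and 2 appears only in f's list, so f = 2.
c, d, q share exactly the 3 values {1, 5, 6}; by pigeonhole those values go to them, so strike 1, 5, 6 from e.
No further eliminations apply; h can still be any of 3, 8.

3, 8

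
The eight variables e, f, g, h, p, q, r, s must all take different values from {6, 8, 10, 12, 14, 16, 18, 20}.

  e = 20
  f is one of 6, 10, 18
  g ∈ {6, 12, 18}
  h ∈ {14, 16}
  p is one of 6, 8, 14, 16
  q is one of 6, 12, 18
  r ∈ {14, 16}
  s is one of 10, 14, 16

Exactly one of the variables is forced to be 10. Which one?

s

e must be 20 (only option left).
Among the 7 still-open variables, 8 fits only p (and all 7 values in {6, 8, 10, 12, 14, 16, 18} must be used), so p = 8.
h and r between them cover only {14, 16} — a naked pair. Remove those values from s.
So 10 goes to s.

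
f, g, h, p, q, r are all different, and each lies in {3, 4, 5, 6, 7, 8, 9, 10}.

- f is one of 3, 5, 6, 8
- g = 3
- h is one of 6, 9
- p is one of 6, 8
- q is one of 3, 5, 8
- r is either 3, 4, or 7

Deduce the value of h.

g has just one choice, so g = 3. Eliminate 3 elsewhere: f, q, r.
f, p, q between them cover only {5, 6, 8} — a naked triple. Remove those values from h.
So h = 9.

9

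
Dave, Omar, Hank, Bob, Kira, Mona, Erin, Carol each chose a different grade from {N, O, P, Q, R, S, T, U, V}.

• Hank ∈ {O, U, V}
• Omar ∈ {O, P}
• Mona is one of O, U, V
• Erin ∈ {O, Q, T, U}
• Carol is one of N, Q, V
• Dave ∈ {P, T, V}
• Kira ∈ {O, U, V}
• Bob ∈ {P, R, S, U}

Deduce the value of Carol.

Hank, Kira, Mona between them cover only {O, U, V} — a naked triple. Remove those values from Dave, Omar, Bob, Erin, Carol.
That leaves Omar = P. So Dave, Bob can't be P.
Dave's domain is down to {T}, so Dave = T. Eliminate T elsewhere: Erin.
Erin has just one choice, so Erin = Q. Strike Q from Carol.
So Carol = N.

N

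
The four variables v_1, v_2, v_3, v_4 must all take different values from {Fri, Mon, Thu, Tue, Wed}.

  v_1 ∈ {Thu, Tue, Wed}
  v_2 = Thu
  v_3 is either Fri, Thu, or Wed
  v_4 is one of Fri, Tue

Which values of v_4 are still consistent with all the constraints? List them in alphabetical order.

v_2 must be Thu (only option left). Strike Thu from v_1, v_3.
No further eliminations apply; v_4 can still be any of Fri, Tue.

Fri, Tue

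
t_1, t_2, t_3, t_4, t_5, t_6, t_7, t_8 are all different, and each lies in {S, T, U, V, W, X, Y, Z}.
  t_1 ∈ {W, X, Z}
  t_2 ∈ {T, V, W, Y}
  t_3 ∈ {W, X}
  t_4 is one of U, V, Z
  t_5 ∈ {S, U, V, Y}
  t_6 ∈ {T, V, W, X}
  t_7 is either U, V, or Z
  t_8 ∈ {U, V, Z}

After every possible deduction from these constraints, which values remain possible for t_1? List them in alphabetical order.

The 8 variables together cover exactly {S, T, U, V, W, X, Y, Z} — 8 values for 8 variables — and S appears only in t_5's list, so t_5 = S.
The 7 still-open variables together cover exactly {T, U, V, W, X, Y, Z} — 7 values for 7 variables — and Y appears only in t_2's list, so t_2 = Y.
The 6 still-open variables draw from only 6 values {T, U, V, W, X, Z}, so each is used; only t_6 can be T, hence t_6 = T.
t_4, t_7, t_8 share exactly the 3 values {U, V, Z}; by pigeonhole those values go to them, so strike U, V, Z from t_1.
No further eliminations apply; t_1 can still be any of W, X.

W, X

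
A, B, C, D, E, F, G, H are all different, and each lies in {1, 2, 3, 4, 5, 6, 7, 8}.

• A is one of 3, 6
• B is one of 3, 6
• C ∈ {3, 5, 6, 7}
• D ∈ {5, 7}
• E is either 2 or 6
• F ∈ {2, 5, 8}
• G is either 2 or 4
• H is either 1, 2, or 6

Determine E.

2

The 8 variables together cover exactly {1, 2, 3, 4, 5, 6, 7, 8} — 8 values for 8 variables — and 1 appears only in H's list, so H = 1.
The 7 still-open variables draw from only 7 values {2, 3, 4, 5, 6, 7, 8}, so each is used; only G can be 4, hence G = 4.
Among the 6 still-open variables, 8 fits only F (and all 6 values in {2, 3, 5, 6, 7, 8} must be used), so F = 8.
The 5 still-open variables together cover exactly {2, 3, 5, 6, 7} — 5 values for 5 variables — and 2 appears only in E's list, so E = 2.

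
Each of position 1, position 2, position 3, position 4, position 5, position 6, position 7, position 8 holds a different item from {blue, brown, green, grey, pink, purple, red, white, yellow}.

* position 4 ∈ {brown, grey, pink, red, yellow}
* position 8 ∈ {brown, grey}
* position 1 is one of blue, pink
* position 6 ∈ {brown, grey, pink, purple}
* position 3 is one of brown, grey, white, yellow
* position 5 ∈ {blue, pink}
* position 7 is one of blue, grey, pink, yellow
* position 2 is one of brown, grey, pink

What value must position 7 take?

Among the 8 variables, purple fits only position 6 (and all 8 values in {blue, brown, grey, pink, purple, red, white, yellow} must be used), so position 6 = purple.
The 7 still-open variables draw from only 7 values {blue, brown, grey, pink, red, white, yellow}, so each is used; only position 4 can be red, hence position 4 = red.
Among the 6 still-open variables, white fits only position 3 (and all 6 values in {blue, brown, grey, pink, white, yellow} must be used), so position 3 = white.
Among the 5 still-open variables, yellow fits only position 7 (and all 5 values in {blue, brown, grey, pink, yellow} must be used), so position 7 = yellow.

yellow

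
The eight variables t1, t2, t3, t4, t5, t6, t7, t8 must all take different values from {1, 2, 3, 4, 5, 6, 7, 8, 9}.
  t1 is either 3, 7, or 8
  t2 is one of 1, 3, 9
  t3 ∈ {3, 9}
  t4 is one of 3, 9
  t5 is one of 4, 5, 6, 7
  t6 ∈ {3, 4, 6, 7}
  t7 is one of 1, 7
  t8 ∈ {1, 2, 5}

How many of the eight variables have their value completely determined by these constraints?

3

t3 and t4 share exactly the 2 values {3, 9}; by pigeonhole those values go to them, so strike 3, 9 from t1, t2, t6.
t2 has just one choice, so t2 = 1. Eliminate 1 elsewhere: t7, t8.
That leaves t7 = 7. Remove 7 from t1, t5, t6.
That leaves t1 = 8.
Determined: t1=8, t2=1, t7=7. The other variables each still have more than one consistent value. That makes 3.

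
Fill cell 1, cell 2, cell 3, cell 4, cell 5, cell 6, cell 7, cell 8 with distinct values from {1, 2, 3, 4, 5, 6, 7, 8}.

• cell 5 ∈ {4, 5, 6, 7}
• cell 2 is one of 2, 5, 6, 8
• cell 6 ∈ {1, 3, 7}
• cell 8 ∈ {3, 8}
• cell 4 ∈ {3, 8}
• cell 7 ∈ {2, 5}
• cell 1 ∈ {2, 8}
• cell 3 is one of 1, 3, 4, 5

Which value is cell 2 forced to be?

cell 4 and cell 8 share exactly the 2 values {3, 8}; by pigeonhole those values go to them, so strike 3, 8 from cell 1, cell 2, cell 3, cell 6.
cell 1 has just one choice, so cell 1 = 2. Remove 2 from cell 2, cell 7.
cell 7 must be 5 (only option left). Remove 5 from cell 2, cell 3, cell 5.
So cell 2 = 6.

6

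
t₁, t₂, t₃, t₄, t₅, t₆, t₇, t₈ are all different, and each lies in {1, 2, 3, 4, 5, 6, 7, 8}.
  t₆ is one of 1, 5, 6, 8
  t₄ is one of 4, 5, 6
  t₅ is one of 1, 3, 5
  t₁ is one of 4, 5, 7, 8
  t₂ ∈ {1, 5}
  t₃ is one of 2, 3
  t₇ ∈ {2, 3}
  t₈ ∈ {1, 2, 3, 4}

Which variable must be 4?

t₈

Among the 8 variables, 7 fits only t₁ (and all 8 values in {1, 2, 3, 4, 5, 6, 7, 8} must be used), so t₁ = 7.
The 7 still-open variables together cover exactly {1, 2, 3, 4, 5, 6, 8} — 7 values for 7 variables — and 8 appears only in t₆'s list, so t₆ = 8.
Among the 6 still-open variables, 6 fits only t₄ (and all 6 values in {1, 2, 3, 4, 5, 6} must be used), so t₄ = 6.
The 5 still-open variables draw from only 5 values {1, 2, 3, 4, 5}, so each is used; only t₈ can be 4, hence t₈ = 4.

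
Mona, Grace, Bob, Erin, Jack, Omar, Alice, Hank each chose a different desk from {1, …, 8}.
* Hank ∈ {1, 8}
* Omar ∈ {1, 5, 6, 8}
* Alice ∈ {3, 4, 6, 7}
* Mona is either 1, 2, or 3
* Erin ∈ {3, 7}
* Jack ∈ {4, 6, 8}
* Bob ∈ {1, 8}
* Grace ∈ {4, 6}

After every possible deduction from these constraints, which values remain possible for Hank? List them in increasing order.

The 8 variables draw from only 8 values {1, 2, 3, 4, 5, 6, 7, 8}, so each is used; only Mona can be 2, hence Mona = 2.
The 7 still-open variables draw from only 7 values {1, 3, 4, 5, 6, 7, 8}, so each is used; only Omar can be 5, hence Omar = 5.
Bob and Hank share exactly the 2 values {1, 8}; by pigeonhole those values go to them, so strike 1, 8 from Jack.
Grace and Jack share exactly the 2 values {4, 6}; by pigeonhole those values go to them, so strike 4, 6 from Alice.
No further eliminations apply; Hank can still be any of 1, 8.

1, 8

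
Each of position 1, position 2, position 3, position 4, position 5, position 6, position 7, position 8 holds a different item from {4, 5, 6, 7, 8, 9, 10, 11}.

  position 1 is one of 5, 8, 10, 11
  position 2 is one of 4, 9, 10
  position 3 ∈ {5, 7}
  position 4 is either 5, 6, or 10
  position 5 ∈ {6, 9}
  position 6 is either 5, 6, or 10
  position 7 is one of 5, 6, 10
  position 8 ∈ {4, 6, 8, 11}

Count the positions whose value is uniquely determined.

The 8 variables draw from only 8 values {4, 5, 6, 7, 8, 9, 10, 11}, so each is used; only position 3 can be 7, hence position 3 = 7.
position 4, position 6, position 7 share exactly the 3 values {5, 6, 10}; by pigeonhole those values go to them, so strike 5, 6, 10 from position 1, position 2, position 5, position 8.
That leaves position 5 = 9. Strike 9 from position 2.
position 2's domain is down to {4}, so position 2 = 4. So position 8 can't be 4.
Determined: position 2=4, position 3=7, position 5=9. The other positions each still have more than one consistent value. That makes 3.

3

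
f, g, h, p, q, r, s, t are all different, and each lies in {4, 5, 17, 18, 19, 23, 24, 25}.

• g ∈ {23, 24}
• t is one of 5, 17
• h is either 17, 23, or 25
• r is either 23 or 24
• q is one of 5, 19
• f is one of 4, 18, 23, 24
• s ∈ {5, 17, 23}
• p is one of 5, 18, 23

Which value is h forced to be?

The 8 variables draw from only 8 values {4, 5, 17, 18, 19, 23, 24, 25}, so each is used; only f can be 4, hence f = 4.
The 7 still-open variables together cover exactly {5, 17, 18, 19, 23, 24, 25} — 7 values for 7 variables — and 18 appears only in p's list, so p = 18.
The 6 still-open variables together cover exactly {5, 17, 19, 23, 24, 25} — 6 values for 6 variables — and 19 appears only in q's list, so q = 19.
The 5 still-open variables together cover exactly {5, 17, 23, 24, 25} — 5 values for 5 variables — and 25 appears only in h's list, so h = 25.

25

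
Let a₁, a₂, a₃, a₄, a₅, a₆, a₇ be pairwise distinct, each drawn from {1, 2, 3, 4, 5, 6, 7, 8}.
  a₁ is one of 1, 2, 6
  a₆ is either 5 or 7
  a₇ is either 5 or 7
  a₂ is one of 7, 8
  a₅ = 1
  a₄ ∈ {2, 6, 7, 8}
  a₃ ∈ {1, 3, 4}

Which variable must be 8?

a₅ has just one choice, so a₅ = 1. So a₁, a₃ can't be 1.
The 2 variables a₆ and a₇ are confined to {5, 7}, which locks those values in; drop them from a₂, a₄.
So 8 goes to a₂.

a₂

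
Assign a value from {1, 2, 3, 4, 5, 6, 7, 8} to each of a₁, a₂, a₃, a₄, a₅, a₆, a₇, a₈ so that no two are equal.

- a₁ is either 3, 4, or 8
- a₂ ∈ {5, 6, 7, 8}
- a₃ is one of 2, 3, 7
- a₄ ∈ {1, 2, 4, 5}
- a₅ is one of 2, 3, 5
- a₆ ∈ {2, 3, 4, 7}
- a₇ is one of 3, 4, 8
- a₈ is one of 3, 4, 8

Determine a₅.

5

The 8 variables together cover exactly {1, 2, 3, 4, 5, 6, 7, 8} — 8 values for 8 variables — and 1 appears only in a₄'s list, so a₄ = 1.
The 7 still-open variables together cover exactly {2, 3, 4, 5, 6, 7, 8} — 7 values for 7 variables — and 6 appears only in a₂'s list, so a₂ = 6.
The 6 still-open variables draw from only 6 values {2, 3, 4, 5, 7, 8}, so each is used; only a₅ can be 5, hence a₅ = 5.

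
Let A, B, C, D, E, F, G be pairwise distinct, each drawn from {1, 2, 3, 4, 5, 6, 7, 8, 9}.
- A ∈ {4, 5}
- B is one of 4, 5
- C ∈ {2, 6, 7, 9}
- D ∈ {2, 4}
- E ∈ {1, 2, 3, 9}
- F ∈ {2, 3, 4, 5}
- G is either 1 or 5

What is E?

9

A and B share exactly the 2 values {4, 5}; by pigeonhole those values go to them, so strike 4, 5 from D, F, G.
That leaves D = 2. So C, E, F can't be 2.
That leaves F = 3. Remove 3 from E.
That leaves G = 1. So E can't be 1.
So E = 9.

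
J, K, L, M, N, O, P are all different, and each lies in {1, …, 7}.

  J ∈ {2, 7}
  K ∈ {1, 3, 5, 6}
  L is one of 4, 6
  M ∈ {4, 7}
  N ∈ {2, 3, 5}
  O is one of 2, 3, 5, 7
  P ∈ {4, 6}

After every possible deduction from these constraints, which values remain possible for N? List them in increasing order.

3, 5

Among the 7 variables, 1 fits only K (and all 7 values in {1, 2, 3, 4, 5, 6, 7} must be used), so K = 1.
L and P share exactly the 2 values {4, 6}; by pigeonhole those values go to them, so strike 4, 6 from M.
M has just one choice, so M = 7. Remove 7 from J, O.
J has just one choice, so J = 2. Strike 2 from N, O.
No further eliminations apply; N can still be any of 3, 5.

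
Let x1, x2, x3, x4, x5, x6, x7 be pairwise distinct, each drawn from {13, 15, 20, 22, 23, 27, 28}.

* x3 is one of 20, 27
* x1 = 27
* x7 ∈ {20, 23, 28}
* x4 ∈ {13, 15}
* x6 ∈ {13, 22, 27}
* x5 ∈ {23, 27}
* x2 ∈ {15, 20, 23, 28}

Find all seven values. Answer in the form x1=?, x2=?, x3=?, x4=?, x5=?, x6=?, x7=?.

x1=27, x2=15, x3=20, x4=13, x5=23, x6=22, x7=28

x1 must be 27 (only option left). Strike 27 from x3, x5, x6.
x3's domain is down to {20}, so x3 = 20. Strike 20 from x2, x7.
x5 must be 23 (only option left). So x2, x7 can't be 23.
x7 must be 28 (only option left). So x2 can't be 28.
x2 must be 15 (only option left). Eliminate 15 elsewhere: x4.
x4 has just one choice, so x4 = 13. So x6 can't be 13.
x6's domain is down to {22}, so x6 = 22.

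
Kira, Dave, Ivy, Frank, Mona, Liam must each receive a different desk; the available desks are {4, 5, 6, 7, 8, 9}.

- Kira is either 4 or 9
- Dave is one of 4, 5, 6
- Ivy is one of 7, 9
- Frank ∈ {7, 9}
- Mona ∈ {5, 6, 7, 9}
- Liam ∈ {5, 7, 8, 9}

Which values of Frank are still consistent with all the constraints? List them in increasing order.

7, 9

The 6 variables draw from only 6 values {4, 5, 6, 7, 8, 9}, so each is used; only Liam can be 8, hence Liam = 8.
Ivy and Frank share exactly the 2 values {7, 9}; by pigeonhole those values go to them, so strike 7, 9 from Kira, Mona.
Kira has just one choice, so Kira = 4. So Dave can't be 4.
No further eliminations apply; Frank can still be any of 7, 9.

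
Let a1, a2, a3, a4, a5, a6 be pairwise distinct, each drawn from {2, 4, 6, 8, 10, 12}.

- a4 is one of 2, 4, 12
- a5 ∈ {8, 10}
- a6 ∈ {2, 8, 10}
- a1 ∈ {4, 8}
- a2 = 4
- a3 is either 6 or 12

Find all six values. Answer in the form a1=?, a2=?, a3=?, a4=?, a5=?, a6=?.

a1=8, a2=4, a3=6, a4=12, a5=10, a6=2

a2 has just one choice, so a2 = 4. Remove 4 from a1, a4.
a1's domain is down to {8}, so a1 = 8. Eliminate 8 elsewhere: a5, a6.
That leaves a5 = 10. Remove 10 from a6.
a6's domain is down to {2}, so a6 = 2. Remove 2 from a4.
a4's domain is down to {12}, so a4 = 12. Eliminate 12 elsewhere: a3.
That leaves a3 = 6.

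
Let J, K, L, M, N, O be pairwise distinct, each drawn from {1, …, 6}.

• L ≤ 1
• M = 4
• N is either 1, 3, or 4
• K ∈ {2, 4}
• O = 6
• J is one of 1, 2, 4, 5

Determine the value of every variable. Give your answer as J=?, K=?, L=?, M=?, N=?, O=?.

J=5, K=2, L=1, M=4, N=3, O=6

L has just one choice, so L = 1. Eliminate 1 elsewhere: J, N.
That leaves M = 4. So J, K, N can't be 4.
N's domain is down to {3}, so N = 3.
O's domain is down to {6}, so O = 6.
K has just one choice, so K = 2. Remove 2 from J.
J must be 5 (only option left).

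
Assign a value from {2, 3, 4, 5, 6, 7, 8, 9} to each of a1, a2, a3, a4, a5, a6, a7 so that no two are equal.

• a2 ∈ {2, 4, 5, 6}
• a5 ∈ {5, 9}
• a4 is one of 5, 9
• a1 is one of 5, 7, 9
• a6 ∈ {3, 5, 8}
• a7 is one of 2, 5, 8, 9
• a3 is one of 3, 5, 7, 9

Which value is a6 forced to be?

8

a4 and a5 share exactly the 2 values {5, 9}; by pigeonhole those values go to them, so strike 5, 9 from a1, a2, a3, a6, a7.
a1 has just one choice, so a1 = 7. So a3 can't be 7.
a3's domain is down to {3}, so a3 = 3. Remove 3 from a6.
So a6 = 8.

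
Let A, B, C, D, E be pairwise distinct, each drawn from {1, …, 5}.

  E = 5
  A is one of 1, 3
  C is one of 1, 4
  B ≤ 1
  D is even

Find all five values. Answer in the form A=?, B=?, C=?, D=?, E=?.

B's domain is down to {1}, so B = 1. Strike 1 from A, C.
C must be 4 (only option left). Eliminate 4 elsewhere: D.
D has just one choice, so D = 2.
E must be 5 (only option left).
A has just one choice, so A = 3.

A=3, B=1, C=4, D=2, E=5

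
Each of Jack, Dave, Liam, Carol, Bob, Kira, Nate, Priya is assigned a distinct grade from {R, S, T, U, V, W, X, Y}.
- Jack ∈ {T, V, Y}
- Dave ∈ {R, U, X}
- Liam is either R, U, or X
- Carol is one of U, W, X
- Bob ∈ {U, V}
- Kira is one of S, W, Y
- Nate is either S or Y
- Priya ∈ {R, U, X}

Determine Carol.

The 8 variables draw from only 8 values {R, S, T, U, V, W, X, Y}, so each is used; only Jack can be T, hence Jack = T.
The 7 still-open variables draw from only 7 values {R, S, U, V, W, X, Y}, so each is used; only Bob can be V, hence Bob = V.
Dave, Liam, Priya between them cover only {R, U, X} — a naked triple. Remove those values from Carol.
So Carol = W.

W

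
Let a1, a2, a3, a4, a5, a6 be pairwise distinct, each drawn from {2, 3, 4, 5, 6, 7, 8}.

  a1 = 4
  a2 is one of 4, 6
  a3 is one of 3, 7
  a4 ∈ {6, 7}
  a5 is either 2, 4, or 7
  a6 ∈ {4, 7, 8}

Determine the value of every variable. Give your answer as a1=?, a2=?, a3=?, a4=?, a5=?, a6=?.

a1=4, a2=6, a3=3, a4=7, a5=2, a6=8

a1 has just one choice, so a1 = 4. Remove 4 from a2, a5, a6.
a2 must be 6 (only option left). Eliminate 6 elsewhere: a4.
That leaves a4 = 7. Remove 7 from a3, a5, a6.
a5 must be 2 (only option left).
a6 must be 8 (only option left).
That leaves a3 = 3.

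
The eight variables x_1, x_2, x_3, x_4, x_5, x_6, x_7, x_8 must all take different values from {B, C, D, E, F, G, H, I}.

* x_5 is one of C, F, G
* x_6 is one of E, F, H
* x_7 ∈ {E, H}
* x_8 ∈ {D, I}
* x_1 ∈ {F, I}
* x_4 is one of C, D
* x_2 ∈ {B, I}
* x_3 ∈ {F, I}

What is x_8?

D

The 8 variables together cover exactly {B, C, D, E, F, G, H, I} — 8 values for 8 variables — and B appears only in x_2's list, so x_2 = B.
The 7 still-open variables draw from only 7 values {C, D, E, F, G, H, I}, so each is used; only x_5 can be G, hence x_5 = G.
The 6 still-open variables together cover exactly {C, D, E, F, H, I} — 6 values for 6 variables — and C appears only in x_4's list, so x_4 = C.
The 5 still-open variables draw from only 5 values {D, E, F, H, I}, so each is used; only x_8 can be D, hence x_8 = D.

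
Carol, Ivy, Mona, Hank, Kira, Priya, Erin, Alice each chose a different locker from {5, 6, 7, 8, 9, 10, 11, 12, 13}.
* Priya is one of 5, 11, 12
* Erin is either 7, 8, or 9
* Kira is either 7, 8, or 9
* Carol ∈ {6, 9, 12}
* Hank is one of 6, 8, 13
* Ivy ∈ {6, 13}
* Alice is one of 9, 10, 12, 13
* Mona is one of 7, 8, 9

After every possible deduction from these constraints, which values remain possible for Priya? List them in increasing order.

Mona, Kira, Erin share exactly the 3 values {7, 8, 9}; by pigeonhole those values go to them, so strike 7, 8, 9 from Carol, Hank, Alice.
Ivy and Hank share exactly the 2 values {6, 13}; by pigeonhole those values go to them, so strike 6, 13 from Carol, Alice.
Carol must be 12 (only option left). Eliminate 12 elsewhere: Priya, Alice.
Alice has just one choice, so Alice = 10.
No further eliminations apply; Priya can still be any of 5, 11.

5, 11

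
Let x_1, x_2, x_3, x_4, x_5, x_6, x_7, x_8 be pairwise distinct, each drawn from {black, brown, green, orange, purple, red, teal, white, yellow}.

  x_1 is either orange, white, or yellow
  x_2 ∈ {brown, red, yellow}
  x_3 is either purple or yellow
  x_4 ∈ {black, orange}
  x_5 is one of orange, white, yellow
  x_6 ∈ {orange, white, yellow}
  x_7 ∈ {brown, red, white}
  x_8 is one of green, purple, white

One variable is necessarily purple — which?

Among the 8 variables, black fits only x_4 (and all 8 values in {black, brown, green, orange, purple, red, white, yellow} must be used), so x_4 = black.
The 7 still-open variables together cover exactly {brown, green, orange, purple, red, white, yellow} — 7 values for 7 variables — and green appears only in x_8's list, so x_8 = green.
Among the 6 still-open variables, purple fits only x_3 (and all 6 values in {brown, orange, purple, red, white, yellow} must be used), so x_3 = purple.

x_3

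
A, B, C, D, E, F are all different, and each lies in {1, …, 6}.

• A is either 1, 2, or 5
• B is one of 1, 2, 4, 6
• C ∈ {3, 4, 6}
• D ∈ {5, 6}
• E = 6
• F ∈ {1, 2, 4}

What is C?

3

E must be 6 (only option left). Eliminate 6 elsewhere: B, C, D.
That leaves D = 5. Remove 5 from A.
The 4 still-open variables together cover exactly {1, 2, 3, 4} — 4 values for 4 variables — and 3 appears only in C's list, so C = 3.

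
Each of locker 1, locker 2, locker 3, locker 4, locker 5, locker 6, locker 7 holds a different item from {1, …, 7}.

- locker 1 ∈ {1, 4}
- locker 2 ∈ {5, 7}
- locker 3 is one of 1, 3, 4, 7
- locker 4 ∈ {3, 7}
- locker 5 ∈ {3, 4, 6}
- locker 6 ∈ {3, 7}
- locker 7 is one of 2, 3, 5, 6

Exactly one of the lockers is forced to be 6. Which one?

Among the 7 variables, 2 fits only locker 7 (and all 7 values in {1, 2, 3, 4, 5, 6, 7} must be used), so locker 7 = 2.
The 6 still-open variables draw from only 6 values {1, 3, 4, 5, 6, 7}, so each is used; only locker 2 can be 5, hence locker 2 = 5.
The 5 still-open variables draw from only 5 values {1, 3, 4, 6, 7}, so each is used; only locker 5 can be 6, hence locker 5 = 6.

locker 5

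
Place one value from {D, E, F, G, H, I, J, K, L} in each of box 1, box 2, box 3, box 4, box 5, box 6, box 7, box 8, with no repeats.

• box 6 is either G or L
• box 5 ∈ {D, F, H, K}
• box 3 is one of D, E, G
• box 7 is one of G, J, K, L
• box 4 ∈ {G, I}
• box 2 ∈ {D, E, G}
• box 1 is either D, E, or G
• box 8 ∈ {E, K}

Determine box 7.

box 1, box 2, box 3 share exactly the 3 values {D, E, G}; by pigeonhole those values go to them, so strike D, E, G from box 4, box 5, box 6, box 7, box 8.
box 4 must be I (only option left).
box 6's domain is down to {L}, so box 6 = L. Strike L from box 7.
box 8's domain is down to {K}, so box 8 = K. Remove K from box 5, box 7.
So box 7 = J.

J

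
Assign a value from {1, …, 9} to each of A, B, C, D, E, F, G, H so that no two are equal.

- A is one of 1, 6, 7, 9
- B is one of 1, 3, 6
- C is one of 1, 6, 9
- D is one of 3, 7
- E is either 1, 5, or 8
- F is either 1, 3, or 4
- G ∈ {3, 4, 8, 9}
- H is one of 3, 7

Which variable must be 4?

Among the 8 variables, 5 fits only E (and all 8 values in {1, 3, 4, 5, 6, 7, 8, 9} must be used), so E = 5.
Among the 7 still-open variables, 8 fits only G (and all 7 values in {1, 3, 4, 6, 7, 8, 9} must be used), so G = 8.
Among the 6 still-open variables, 4 fits only F (and all 6 values in {1, 3, 4, 6, 7, 9} must be used), so F = 4.

F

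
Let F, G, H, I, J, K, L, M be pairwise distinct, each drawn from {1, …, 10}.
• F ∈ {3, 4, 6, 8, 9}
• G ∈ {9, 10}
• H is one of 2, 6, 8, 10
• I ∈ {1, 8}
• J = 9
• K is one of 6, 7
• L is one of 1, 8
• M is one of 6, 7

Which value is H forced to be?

J has just one choice, so J = 9. Strike 9 from F, G.
G has just one choice, so G = 10. Remove 10 from H.
The 2 variables I and L are confined to {1, 8}, which locks those values in; drop them from F, H.
K and M between them cover only {6, 7} — a naked pair. Remove those values from F, H.
So H = 2.

2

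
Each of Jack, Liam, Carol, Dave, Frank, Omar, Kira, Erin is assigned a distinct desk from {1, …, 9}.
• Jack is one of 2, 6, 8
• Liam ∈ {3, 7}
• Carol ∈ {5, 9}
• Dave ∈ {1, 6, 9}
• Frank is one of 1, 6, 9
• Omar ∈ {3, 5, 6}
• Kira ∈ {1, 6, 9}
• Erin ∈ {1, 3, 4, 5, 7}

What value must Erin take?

4

The 3 variables Dave, Frank, Kira are confined to {1, 6, 9}, which locks those values in; drop them from Jack, Carol, Omar, Erin.
Carol's domain is down to {5}, so Carol = 5. Remove 5 from Omar, Erin.
Omar's domain is down to {3}, so Omar = 3. So Liam, Erin can't be 3.
Liam's domain is down to {7}, so Liam = 7. So Erin can't be 7.
So Erin = 4.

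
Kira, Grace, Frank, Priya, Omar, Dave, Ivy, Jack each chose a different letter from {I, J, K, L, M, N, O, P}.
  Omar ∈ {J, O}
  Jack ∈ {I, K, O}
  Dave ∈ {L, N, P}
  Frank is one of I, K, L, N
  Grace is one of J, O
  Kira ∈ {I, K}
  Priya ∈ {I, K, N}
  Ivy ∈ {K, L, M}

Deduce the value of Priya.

N

The 8 variables together cover exactly {I, J, K, L, M, N, O, P} — 8 values for 8 variables — and M appears only in Ivy's list, so Ivy = M.
Among the 7 still-open variables, P fits only Dave (and all 7 values in {I, J, K, L, N, O, P} must be used), so Dave = P.
Among the 6 still-open variables, L fits only Frank (and all 6 values in {I, J, K, L, N, O} must be used), so Frank = L.
The 5 still-open variables draw from only 5 values {I, J, K, N, O}, so each is used; only Priya can be N, hence Priya = N.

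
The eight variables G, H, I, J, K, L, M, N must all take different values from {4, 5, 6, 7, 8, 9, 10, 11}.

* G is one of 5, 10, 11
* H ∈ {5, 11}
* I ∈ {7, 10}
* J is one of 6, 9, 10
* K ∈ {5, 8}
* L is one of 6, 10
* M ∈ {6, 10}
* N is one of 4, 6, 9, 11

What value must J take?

The 8 variables together cover exactly {4, 5, 6, 7, 8, 9, 10, 11} — 8 values for 8 variables — and 4 appears only in N's list, so N = 4.
The 7 still-open variables together cover exactly {5, 6, 7, 8, 9, 10, 11} — 7 values for 7 variables — and 7 appears only in I's list, so I = 7.
The 6 still-open variables draw from only 6 values {5, 6, 8, 9, 10, 11}, so each is used; only K can be 8, hence K = 8.
The 5 still-open variables draw from only 5 values {5, 6, 9, 10, 11}, so each is used; only J can be 9, hence J = 9.

9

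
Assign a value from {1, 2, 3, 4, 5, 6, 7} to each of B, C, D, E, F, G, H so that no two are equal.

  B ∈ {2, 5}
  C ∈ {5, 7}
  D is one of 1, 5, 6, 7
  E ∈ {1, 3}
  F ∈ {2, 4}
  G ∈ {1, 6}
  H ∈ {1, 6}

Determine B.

The 7 variables draw from only 7 values {1, 2, 3, 4, 5, 6, 7}, so each is used; only E can be 3, hence E = 3.
Among the 6 still-open variables, 4 fits only F (and all 6 values in {1, 2, 4, 5, 6, 7} must be used), so F = 4.
Among the 5 still-open variables, 2 fits only B (and all 5 values in {1, 2, 5, 6, 7} must be used), so B = 2.

2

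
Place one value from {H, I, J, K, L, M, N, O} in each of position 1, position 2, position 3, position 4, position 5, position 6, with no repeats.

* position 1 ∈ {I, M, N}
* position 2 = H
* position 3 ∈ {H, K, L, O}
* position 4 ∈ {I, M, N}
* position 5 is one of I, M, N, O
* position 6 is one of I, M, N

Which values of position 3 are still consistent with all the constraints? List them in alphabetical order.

K, L

position 2 must be H (only option left). Remove H from position 3.
position 1, position 4, position 6 share exactly the 3 values {I, M, N}; by pigeonhole those values go to them, so strike I, M, N from position 5.
That leaves position 5 = O. Strike O from position 3.
No further eliminations apply; position 3 can still be any of K, L.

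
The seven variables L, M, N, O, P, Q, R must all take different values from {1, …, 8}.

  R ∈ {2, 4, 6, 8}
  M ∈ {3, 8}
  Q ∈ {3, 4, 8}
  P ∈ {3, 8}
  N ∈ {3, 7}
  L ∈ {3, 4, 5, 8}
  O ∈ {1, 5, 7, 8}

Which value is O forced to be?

M and P share exactly the 2 values {3, 8}; by pigeonhole those values go to them, so strike 3, 8 from L, N, O, Q, R.
N's domain is down to {7}, so N = 7. Eliminate 7 elsewhere: O.
Q has just one choice, so Q = 4. Strike 4 from L, R.
L must be 5 (only option left). Eliminate 5 elsewhere: O.
So O = 1.

1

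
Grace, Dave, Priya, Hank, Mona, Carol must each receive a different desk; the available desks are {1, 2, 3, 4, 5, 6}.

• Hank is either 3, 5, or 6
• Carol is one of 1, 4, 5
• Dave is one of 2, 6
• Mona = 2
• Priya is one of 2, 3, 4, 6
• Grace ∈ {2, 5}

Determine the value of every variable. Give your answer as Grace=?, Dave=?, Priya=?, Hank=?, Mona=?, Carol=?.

Mona must be 2 (only option left). Remove 2 from Grace, Dave, Priya.
Grace has just one choice, so Grace = 5. So Hank, Carol can't be 5.
That leaves Dave = 6. So Priya, Hank can't be 6.
Hank's domain is down to {3}, so Hank = 3. Strike 3 from Priya.
Priya's domain is down to {4}, so Priya = 4. So Carol can't be 4.
Carol has just one choice, so Carol = 1.

Grace=5, Dave=6, Priya=4, Hank=3, Mona=2, Carol=1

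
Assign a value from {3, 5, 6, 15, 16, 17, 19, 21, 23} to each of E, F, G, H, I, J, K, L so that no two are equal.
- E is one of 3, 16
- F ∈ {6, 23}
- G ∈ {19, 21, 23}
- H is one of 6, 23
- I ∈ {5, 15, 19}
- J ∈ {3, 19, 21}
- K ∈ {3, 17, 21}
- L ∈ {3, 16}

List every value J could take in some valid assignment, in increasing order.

19, 21

E and L between them cover only {3, 16} — a naked pair. Remove those values from J, K.
The 2 variables F and H are confined to {6, 23}, which locks those values in; drop them from G.
G and J share exactly the 2 values {19, 21}; by pigeonhole those values go to them, so strike 19, 21 from I, K.
K has just one choice, so K = 17.
No further eliminations apply; J can still be any of 19, 21.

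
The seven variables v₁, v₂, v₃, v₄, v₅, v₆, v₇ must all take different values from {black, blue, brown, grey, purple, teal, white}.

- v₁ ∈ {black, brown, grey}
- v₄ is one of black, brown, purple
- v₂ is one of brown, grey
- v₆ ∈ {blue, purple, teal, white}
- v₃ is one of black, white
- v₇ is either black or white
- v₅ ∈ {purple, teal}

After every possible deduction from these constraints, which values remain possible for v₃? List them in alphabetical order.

black, white

The 7 variables draw from only 7 values {black, blue, brown, grey, purple, teal, white}, so each is used; only v₆ can be blue, hence v₆ = blue.
The 6 still-open variables draw from only 6 values {black, brown, grey, purple, teal, white}, so each is used; only v₅ can be teal, hence v₅ = teal.
The 5 still-open variables together cover exactly {black, brown, grey, purple, white} — 5 values for 5 variables — and purple appears only in v₄'s list, so v₄ = purple.
The 2 variables v₃ and v₇ are confined to {black, white}, which locks those values in; drop them from v₁.
No further eliminations apply; v₃ can still be any of black, white.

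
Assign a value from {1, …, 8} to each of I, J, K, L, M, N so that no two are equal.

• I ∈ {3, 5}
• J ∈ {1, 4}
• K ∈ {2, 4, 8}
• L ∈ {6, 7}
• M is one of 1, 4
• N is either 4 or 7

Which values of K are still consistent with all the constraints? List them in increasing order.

J and M between them cover only {1, 4} — a naked pair. Remove those values from K, N.
N has just one choice, so N = 7. Strike 7 from L.
That leaves L = 6.
No further eliminations apply; K can still be any of 2, 8.

2, 8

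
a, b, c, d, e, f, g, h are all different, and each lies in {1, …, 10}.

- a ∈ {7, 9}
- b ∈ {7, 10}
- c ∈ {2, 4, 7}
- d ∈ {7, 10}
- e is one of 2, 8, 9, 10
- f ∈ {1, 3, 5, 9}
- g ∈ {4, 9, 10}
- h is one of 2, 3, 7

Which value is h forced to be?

The 2 variables b and d are confined to {7, 10}, which locks those values in; drop them from a, c, e, g, h.
a has just one choice, so a = 9. Strike 9 from e, f, g.
That leaves g = 4. Eliminate 4 elsewhere: c.
That leaves c = 2. Strike 2 from e, h.
So h = 3.

3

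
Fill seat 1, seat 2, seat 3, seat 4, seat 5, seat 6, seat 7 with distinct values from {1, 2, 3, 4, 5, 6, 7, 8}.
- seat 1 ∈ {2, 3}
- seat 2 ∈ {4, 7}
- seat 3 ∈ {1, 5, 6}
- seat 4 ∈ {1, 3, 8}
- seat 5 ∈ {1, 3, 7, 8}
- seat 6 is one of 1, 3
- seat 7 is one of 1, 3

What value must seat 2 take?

seat 6 and seat 7 between them cover only {1, 3} — a naked pair. Remove those values from seat 1, seat 3, seat 4, seat 5.
seat 1 has just one choice, so seat 1 = 2.
seat 4 has just one choice, so seat 4 = 8. Strike 8 from seat 5.
seat 5 has just one choice, so seat 5 = 7. Strike 7 from seat 2.
So seat 2 = 4.

4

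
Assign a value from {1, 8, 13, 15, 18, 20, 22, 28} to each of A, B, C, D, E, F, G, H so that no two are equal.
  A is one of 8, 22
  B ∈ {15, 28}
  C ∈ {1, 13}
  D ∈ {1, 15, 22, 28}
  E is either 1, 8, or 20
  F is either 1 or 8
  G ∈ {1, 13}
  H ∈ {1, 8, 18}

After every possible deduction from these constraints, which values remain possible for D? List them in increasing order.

15, 28

The 8 variables together cover exactly {1, 8, 13, 15, 18, 20, 22, 28} — 8 values for 8 variables — and 18 appears only in H's list, so H = 18.
The 7 still-open variables draw from only 7 values {1, 8, 13, 15, 20, 22, 28}, so each is used; only E can be 20, hence E = 20.
The 2 variables C and G are confined to {1, 13}, which locks those values in; drop them from D, F.
F must be 8 (only option left). Strike 8 from A.
That leaves A = 22. Remove 22 from D.
No further eliminations apply; D can still be any of 15, 28.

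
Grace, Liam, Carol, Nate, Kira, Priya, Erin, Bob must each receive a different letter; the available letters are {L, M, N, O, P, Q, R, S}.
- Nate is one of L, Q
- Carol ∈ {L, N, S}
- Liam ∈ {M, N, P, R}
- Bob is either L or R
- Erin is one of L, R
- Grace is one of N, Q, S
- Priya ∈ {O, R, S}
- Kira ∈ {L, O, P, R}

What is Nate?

Q

The 8 variables together cover exactly {L, M, N, O, P, Q, R, S} — 8 values for 8 variables — and M appears only in Liam's list, so Liam = M.
The 7 still-open variables together cover exactly {L, N, O, P, Q, R, S} — 7 values for 7 variables — and P appears only in Kira's list, so Kira = P.
Among the 6 still-open variables, O fits only Priya (and all 6 values in {L, N, O, Q, R, S} must be used), so Priya = O.
Erin and Bob between them cover only {L, R} — a naked pair. Remove those values from Carol, Nate.
So Nate = Q.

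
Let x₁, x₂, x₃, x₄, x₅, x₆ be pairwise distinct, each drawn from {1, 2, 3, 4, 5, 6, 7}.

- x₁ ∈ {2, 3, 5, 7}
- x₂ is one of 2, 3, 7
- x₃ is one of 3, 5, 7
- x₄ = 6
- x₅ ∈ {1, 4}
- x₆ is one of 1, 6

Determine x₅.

4

x₄'s domain is down to {6}, so x₄ = 6. Remove 6 from x₆.
x₆'s domain is down to {1}, so x₆ = 1. Eliminate 1 elsewhere: x₅.
So x₅ = 4.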